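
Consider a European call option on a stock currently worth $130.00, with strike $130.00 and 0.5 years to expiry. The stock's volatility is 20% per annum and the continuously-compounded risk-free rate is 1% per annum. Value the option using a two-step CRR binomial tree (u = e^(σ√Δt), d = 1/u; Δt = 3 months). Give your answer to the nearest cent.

CRR parameters: u = e^(σ√Δt) = e^(0.2·√0.25) = 1.1052, d = 1/u = 0.9048
Per-period rate: rΔt = 0.01·0.25 = 0.0025, so R = e^0.0025 = 1.0025
Risk-neutral probability p = (e^0.0025 − 0.9048)/(1.1052 − 0.9048) = 0.0977/0.2003 = 0.4875
Terminal stock prices: S_uu = 158.8, S_ud = 130, S_dd = 106.4
Terminal payoffs (S − K): max(28.78, 0) = 28.78, max(0, 0) = 0, max(-23.57, 0) = 0
Node u (S = 143.7): V_u = e^(−0.0025)·[0.4875·28.7824 + 0.5125·0.0000] = 13.9968
Node d (S = 117.6): V_d = e^(−0.0025)·[0.4875·0.0000 + 0.5125·0.0000] = 0.0000
Node 0 (S = 130): V_0 = e^(−0.0025)·[0.4875·13.9968 + 0.5125·0.0000] = 6.8066

$6.81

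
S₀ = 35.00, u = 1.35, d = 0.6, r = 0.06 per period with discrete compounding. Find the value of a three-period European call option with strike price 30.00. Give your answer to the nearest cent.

Risk-neutral probability p = (1 + 0.06 − 0.6)/(1.35 − 0.6) = 0.4600/0.7500 = 0.6133
Terminal stock prices: S_uuu = 86.11, S_uud = 38.27, S_udd = 17.01, S_ddd = 7.56
Terminal payoffs (S − K): max(56.11, 0) = 56.11, max(8.273, 0) = 8.273, max(-12.99, 0) = 0, max(-22.44, 0) = 0
Node uu (S = 63.79): V_uu = 1/1.06·[0.6133·56.1131 + 0.3867·8.2725] = 35.4856
Node ud (S = 28.35): V_ud = 1/1.06·[0.6133·8.2725 + 0.3867·0.0000] = 4.7866
Node dd (S = 12.6): V_dd = 1/1.06·[0.6133·0.0000 + 0.3867·0.0000] = 0.0000
Node u (S = 47.25): V_u = 1/1.06·[0.6133·35.4856 + 0.3867·4.7866] = 22.2786
Node d (S = 21): V_d = 1/1.06·[0.6133·4.7866 + 0.3867·0.0000] = 2.7696
Node 0 (S = 35): V_0 = 1/1.06·[0.6133·22.2786 + 0.3867·2.7696] = 13.9011

13.90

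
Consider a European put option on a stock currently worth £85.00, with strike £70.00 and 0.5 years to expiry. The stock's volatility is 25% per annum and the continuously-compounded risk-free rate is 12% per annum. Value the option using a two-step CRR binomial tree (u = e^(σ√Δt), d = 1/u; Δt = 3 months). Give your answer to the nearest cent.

£0.60

CRR parameters: u = e^(σ√Δt) = e^(0.25·√0.25) = 1.1331, d = 1/u = 0.8825
Per-period rate: rΔt = 0.12·0.25 = 0.03, so R = e^0.03 = 1.0305
Risk-neutral probability p = (e^0.03 − 0.8825)/(1.1331 − 0.8825) = 0.1480/0.2507 = 0.5903
Terminal stock prices: S_uu = 109.1, S_ud = 85, S_dd = 66.2
Terminal payoffs (K − S): max(-39.14, 0) = 0, max(-15, 0) = 0, max(3.802, 0) = 3.802
Node u (S = 96.32): V_u = e^(−0.03)·[0.5903·0.0000 + 0.4097·0.0000] = 0.0000
Node d (S = 75.01): V_d = e^(−0.03)·[0.5903·0.0000 + 0.4097·3.8019] = 1.5116
Node 0 (S = 85): V_0 = e^(−0.03)·[0.5903·0.0000 + 0.4097·1.5116] = 0.6010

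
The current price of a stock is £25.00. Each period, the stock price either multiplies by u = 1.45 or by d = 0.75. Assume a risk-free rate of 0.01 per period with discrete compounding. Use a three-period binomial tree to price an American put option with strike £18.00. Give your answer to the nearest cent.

Risk-neutral probability p = (1 + 0.01 − 0.75)/(1.45 − 0.75) = 0.2600/0.7000 = 0.3714
Terminal stock prices: S_uuu = 76.22, S_uud = 39.42, S_udd = 20.39, S_ddd = 10.55
Terminal payoffs (K − S): max(-58.22, 0) = 0, max(-21.42, 0) = 0, max(-2.391, 0) = 0, max(7.453, 0) = 7.453
Node uu (S = 52.56): continuation = 1/1.01·[0.3714·0.0000 + 0.6286·0.0000] = 0.0000; exercise value = 0.0000 ≤ continuation, so V_uu = 0.0000
Node ud (S = 27.19): continuation = 1/1.01·[0.3714·0.0000 + 0.6286·0.0000] = 0.0000; exercise value = 0.0000 ≤ continuation, so V_ud = 0.0000
Node dd (S = 14.06): continuation = 1/1.01·[0.3714·0.0000 + 0.6286·7.4531] = 4.6384; exercise value = 3.9375 ≤ continuation, so V_dd = 4.6384
Node u (S = 36.25): continuation = 1/1.01·[0.3714·0.0000 + 0.6286·0.0000] = 0.0000; exercise value = 0.0000 ≤ continuation, so V_u = 0.0000
Node d (S = 18.75): continuation = 1/1.01·[0.3714·0.0000 + 0.6286·4.6384] = 2.8867; exercise value = 0.0000 ≤ continuation, so V_d = 2.8867
Node 0 (S = 25): continuation = 1/1.01·[0.3714·0.0000 + 0.6286·2.8867] = 1.7965; exercise value = 0.0000 ≤ continuation, so V_0 = 1.7965

£1.80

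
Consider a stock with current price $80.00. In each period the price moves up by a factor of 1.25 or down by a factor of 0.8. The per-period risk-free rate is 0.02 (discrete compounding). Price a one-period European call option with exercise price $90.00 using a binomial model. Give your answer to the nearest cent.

$4.79

Risk-neutral probability p = (1 + 0.02 − 0.8)/(1.25 − 0.8) = 0.2200/0.4500 = 0.4889
Terminal stock prices: S_u = 100, S_d = 64
Terminal payoffs (S − K): max(10, 0) = 10, max(-26, 0) = 0
Node 0 (S = 80): V_0 = 1/1.02·[0.4889·10.0000 + 0.5111·0.0000] = 4.7930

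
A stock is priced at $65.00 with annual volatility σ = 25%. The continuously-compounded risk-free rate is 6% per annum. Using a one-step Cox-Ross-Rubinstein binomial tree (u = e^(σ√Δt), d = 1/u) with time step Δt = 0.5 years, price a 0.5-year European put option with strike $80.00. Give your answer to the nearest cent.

CRR parameters: u = e^(σ√Δt) = e^(0.25·√0.5) = 1.1934, d = 1/u = 0.8380
Per-period rate: rΔt = 0.06·0.5 = 0.03, so R = e^0.03 = 1.0305
Risk-neutral probability p = (e^0.03 − 0.8380)/(1.1934 − 0.8380) = 0.1925/0.3554 = 0.5416
Terminal stock prices: S_u = 77.57, S_d = 54.47
Terminal payoffs (K − S): max(2.431, 0) = 2.431, max(25.53, 0) = 25.53
Node 0 (S = 65): V_0 = e^(−0.03)·[0.5416·2.4313 + 0.4584·25.5322] = 12.6356

$12.64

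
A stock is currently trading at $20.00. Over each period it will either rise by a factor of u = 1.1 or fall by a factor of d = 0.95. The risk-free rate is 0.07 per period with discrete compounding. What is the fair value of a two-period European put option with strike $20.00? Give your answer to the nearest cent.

$0.07

Risk-neutral probability p = (1 + 0.07 − 0.95)/(1.1 − 0.95) = 0.1200/0.1500 = 0.8000
Terminal stock prices: S_uu = 24.2, S_ud = 20.9, S_dd = 18.05
Terminal payoffs (K − S): max(-4.2, 0) = 0, max(-0.9, 0) = 0, max(1.95, 0) = 1.95
Node u (S = 22): V_u = 1/1.07·[0.8000·0.0000 + 0.2000·0.0000] = 0.0000
Node d (S = 19): V_d = 1/1.07·[0.8000·0.0000 + 0.2000·1.9500] = 0.3645
Node 0 (S = 20): V_0 = 1/1.07·[0.8000·0.0000 + 0.2000·0.3645] = 0.0681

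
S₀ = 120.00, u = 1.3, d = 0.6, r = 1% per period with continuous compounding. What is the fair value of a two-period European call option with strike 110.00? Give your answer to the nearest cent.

Risk-neutral probability p = (e^0.01 − 0.6)/(1.3 − 0.6) = 0.4101/0.7000 = 0.5858
Terminal stock prices: S_uu = 202.8, S_ud = 93.6, S_dd = 43.2
Terminal payoffs (S − K): max(92.8, 0) = 92.8, max(-16.4, 0) = 0, max(-66.8, 0) = 0
Node u (S = 156): V_u = e^(−0.01)·[0.5858·92.8000 + 0.4142·0.0000] = 53.8200
Node d (S = 72): V_d = e^(−0.01)·[0.5858·0.0000 + 0.4142·0.0000] = 0.0000
Node 0 (S = 120): V_0 = e^(−0.01)·[0.5858·53.8200 + 0.4142·0.0000] = 31.2133

31.21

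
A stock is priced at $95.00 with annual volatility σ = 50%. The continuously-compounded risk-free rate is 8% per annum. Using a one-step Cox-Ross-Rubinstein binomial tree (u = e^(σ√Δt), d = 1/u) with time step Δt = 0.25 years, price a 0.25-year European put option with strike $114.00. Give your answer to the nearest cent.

$20.48

CRR parameters: u = e^(σ√Δt) = e^(0.5·√0.25) = 1.2840, d = 1/u = 0.7788
Per-period rate: rΔt = 0.08·0.25 = 0.02, so R = e^0.02 = 1.0202
Risk-neutral probability p = (e^0.02 − 0.7788)/(1.2840 − 0.7788) = 0.2414/0.5052 = 0.4778
Terminal stock prices: S_u = 122, S_d = 73.99
Terminal payoffs (K − S): max(-7.982, 0) = 0, max(40.01, 0) = 40.01
Node 0 (S = 95): V_0 = e^(−0.02)·[0.4778·0.0000 + 0.5222·40.0139] = 20.4812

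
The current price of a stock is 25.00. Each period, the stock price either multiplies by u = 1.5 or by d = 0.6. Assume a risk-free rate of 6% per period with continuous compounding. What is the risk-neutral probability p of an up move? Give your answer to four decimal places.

p = 0.5132

Risk-neutral probability p = (e^0.06 − 0.6)/(1.5 − 0.6) = 0.4618/0.9000 = 0.5132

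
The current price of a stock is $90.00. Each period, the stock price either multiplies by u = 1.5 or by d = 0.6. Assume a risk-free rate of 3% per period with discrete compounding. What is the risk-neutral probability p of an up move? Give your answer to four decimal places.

Risk-neutral probability p = (1 + 0.03 − 0.6)/(1.5 − 0.6) = 0.4300/0.9000 = 0.4778

p = 0.4778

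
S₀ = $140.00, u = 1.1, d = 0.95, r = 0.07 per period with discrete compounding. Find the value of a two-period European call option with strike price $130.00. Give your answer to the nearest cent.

$26.58

Risk-neutral probability p = (1 + 0.07 − 0.95)/(1.1 − 0.95) = 0.1200/0.1500 = 0.8000
Terminal stock prices: S_uu = 169.4, S_ud = 146.3, S_dd = 126.3
Terminal payoffs (S − K): max(39.4, 0) = 39.4, max(16.3, 0) = 16.3, max(-3.65, 0) = 0
Node u (S = 154): V_u = 1/1.07·[0.8000·39.4000 + 0.2000·16.3000] = 32.5047
Node d (S = 133): V_d = 1/1.07·[0.8000·16.3000 + 0.2000·0.0000] = 12.1869
Node 0 (S = 140): V_0 = 1/1.07·[0.8000·32.5047 + 0.2000·12.1869] = 26.5805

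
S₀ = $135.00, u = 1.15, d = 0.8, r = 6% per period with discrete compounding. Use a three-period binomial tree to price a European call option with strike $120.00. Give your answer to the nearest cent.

Risk-neutral probability p = (1 + 0.06 − 0.8)/(1.15 − 0.8) = 0.2600/0.3500 = 0.7429
Terminal stock prices: S_uuu = 205.3, S_uud = 142.8, S_udd = 99.36, S_ddd = 69.12
Terminal payoffs (S − K): max(85.32, 0) = 85.32, max(22.83, 0) = 22.83, max(-20.64, 0) = 0, max(-50.88, 0) = 0
Node uu (S = 178.5): V_uu = 1/1.06·[0.7429·85.3181 + 0.2571·22.8300] = 65.3300
Node ud (S = 124.2): V_ud = 1/1.06·[0.7429·22.8300 + 0.2571·0.0000] = 15.9995
Node dd (S = 86.4): V_dd = 1/1.06·[0.7429·0.0000 + 0.2571·0.0000] = 0.0000
Node u (S = 155.2): V_u = 1/1.06·[0.7429·65.3300 + 0.2571·15.9995] = 49.6651
Node d (S = 108): V_d = 1/1.06·[0.7429·15.9995 + 0.2571·0.0000] = 11.2126
Node 0 (S = 135): V_0 = 1/1.06·[0.7429·49.6651 + 0.2571·11.2126] = 37.5257

$37.53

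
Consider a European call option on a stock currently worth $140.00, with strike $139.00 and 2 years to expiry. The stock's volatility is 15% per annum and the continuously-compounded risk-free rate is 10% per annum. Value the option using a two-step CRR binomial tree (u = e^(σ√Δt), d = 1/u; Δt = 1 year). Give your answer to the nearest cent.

CRR parameters: u = e^(σ√Δt) = e^(0.15·√1) = 1.1618, d = 1/u = 0.8607
Per-period rate: rΔt = 0.1·1 = 0.1, so R = e^0.1 = 1.1052
Risk-neutral probability p = (e^0.1 − 0.8607)/(1.1618 − 0.8607) = 0.2445/0.3011 = 0.8118
Terminal stock prices: S_uu = 189, S_ud = 140, S_dd = 103.7
Terminal payoffs (S − K): max(49.98, 0) = 49.98, max(1, 0) = 1, max(-35.29, 0) = 0
Node u (S = 162.7): V_u = e^(−0.1)·[0.8118·49.9802 + 0.1882·1.0000] = 36.8844
Node d (S = 120.5): V_d = e^(−0.1)·[0.8118·1.0000 + 0.1882·0.0000] = 0.7346
Node 0 (S = 140): V_0 = e^(−0.1)·[0.8118·36.8844 + 0.1882·0.7346] = 27.2193

$27.22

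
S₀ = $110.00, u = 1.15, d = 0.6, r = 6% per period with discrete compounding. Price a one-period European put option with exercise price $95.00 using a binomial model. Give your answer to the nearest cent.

Risk-neutral probability p = (1 + 0.06 − 0.6)/(1.15 − 0.6) = 0.4600/0.5500 = 0.8364
Terminal stock prices: S_u = 126.5, S_d = 66
Terminal payoffs (K − S): max(-31.5, 0) = 0, max(29, 0) = 29
Node 0 (S = 110): V_0 = 1/1.06·[0.8364·0.0000 + 0.1636·29.0000] = 4.4768

$4.48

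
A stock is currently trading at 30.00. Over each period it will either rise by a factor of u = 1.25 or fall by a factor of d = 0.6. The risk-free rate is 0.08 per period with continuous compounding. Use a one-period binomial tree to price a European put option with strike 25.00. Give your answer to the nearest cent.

1.66

Risk-neutral probability p = (e^0.08 − 0.6)/(1.25 − 0.6) = 0.4833/0.6500 = 0.7435
Terminal stock prices: S_u = 37.5, S_d = 18
Terminal payoffs (K − S): max(-12.5, 0) = 0, max(7, 0) = 7
Node 0 (S = 30): V_0 = e^(−0.08)·[0.7435·0.0000 + 0.2565·7.0000] = 1.6573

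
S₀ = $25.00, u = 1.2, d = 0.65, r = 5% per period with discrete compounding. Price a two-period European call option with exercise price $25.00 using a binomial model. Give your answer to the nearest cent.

$5.28

Risk-neutral probability p = (1 + 0.05 − 0.65)/(1.2 − 0.65) = 0.4000/0.5500 = 0.7273
Terminal stock prices: S_uu = 36, S_ud = 19.5, S_dd = 10.56
Terminal payoffs (S − K): max(11, 0) = 11, max(-5.5, 0) = 0, max(-14.44, 0) = 0
Node u (S = 30): V_u = 1/1.05·[0.7273·11.0000 + 0.2727·0.0000] = 7.6190
Node d (S = 16.25): V_d = 1/1.05·[0.7273·0.0000 + 0.2727·0.0000] = 0.0000
Node 0 (S = 25): V_0 = 1/1.05·[0.7273·7.6190 + 0.2727·0.0000] = 5.2773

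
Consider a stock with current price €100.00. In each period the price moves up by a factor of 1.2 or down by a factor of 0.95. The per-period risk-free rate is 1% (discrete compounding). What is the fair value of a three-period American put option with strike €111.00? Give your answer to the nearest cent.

€12.48

Risk-neutral probability p = (1 + 0.01 − 0.95)/(1.2 − 0.95) = 0.0600/0.2500 = 0.2400
Terminal stock prices: S_uuu = 172.8, S_uud = 136.8, S_udd = 108.3, S_ddd = 85.74
Terminal payoffs (K − S): max(-61.8, 0) = 0, max(-25.8, 0) = 0, max(2.7, 0) = 2.7, max(25.26, 0) = 25.26
Node uu (S = 144): continuation = 1/1.01·[0.2400·0.0000 + 0.7600·0.0000] = 0.0000; exercise value = 0.0000 ≤ continuation, so V_uu = 0.0000
Node ud (S = 114): continuation = 1/1.01·[0.2400·0.0000 + 0.7600·2.7000] = 2.0317; exercise value = 0.0000 ≤ continuation, so V_ud = 2.0317
Node dd (S = 90.25): continuation = 1/1.01·[0.2400·2.7000 + 0.7600·25.2625] = 19.6510; exercise value = 20.7500 > continuation, so V_dd = 20.7500 (exercise)
Node u (S = 120): continuation = 1/1.01·[0.2400·0.0000 + 0.7600·2.0317] = 1.5288; exercise value = 0.0000 ≤ continuation, so V_u = 1.5288
Node d (S = 95): continuation = 1/1.01·[0.2400·2.0317 + 0.7600·20.7500] = 16.0966; exercise value = 16.0000 ≤ continuation, so V_d = 16.0966
Node 0 (S = 100): continuation = 1/1.01·[0.2400·1.5288 + 0.7600·16.0966] = 12.4756; exercise value = 11.0000 ≤ continuation, so V_0 = 12.4756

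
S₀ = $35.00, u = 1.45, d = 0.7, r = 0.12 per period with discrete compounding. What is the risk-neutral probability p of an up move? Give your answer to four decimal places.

p = 0.5600

Risk-neutral probability p = (1 + 0.12 − 0.7)/(1.45 − 0.7) = 0.4200/0.7500 = 0.5600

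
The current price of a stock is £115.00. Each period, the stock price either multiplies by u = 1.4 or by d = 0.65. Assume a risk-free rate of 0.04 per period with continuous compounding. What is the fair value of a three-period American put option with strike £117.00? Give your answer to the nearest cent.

£24.87

Risk-neutral probability p = (e^0.04 − 0.65)/(1.4 − 0.65) = 0.3908/0.7500 = 0.5211
Terminal stock prices: S_uuu = 315.6, S_uud = 146.5, S_udd = 68.02, S_ddd = 31.58
Terminal payoffs (K − S): max(-198.6, 0) = 0, max(-29.51, 0) = 0, max(48.98, 0) = 48.98, max(85.42, 0) = 85.42
Node uu (S = 225.4): continuation = e^(−0.04)·[0.5211·0.0000 + 0.4789·0.0000] = 0.0000; exercise value = 0.0000 ≤ continuation, so V_uu = 0.0000
Node ud (S = 104.7): continuation = e^(−0.04)·[0.5211·0.0000 + 0.4789·48.9775] = 22.5365; exercise value = 12.3500 ≤ continuation, so V_ud = 22.5365
Node dd (S = 48.59): continuation = e^(−0.04)·[0.5211·48.9775 + 0.4789·85.4181] = 63.8249; exercise value = 68.4125 > continuation, so V_dd = 68.4125 (exercise)
Node u (S = 161): continuation = e^(−0.04)·[0.5211·0.0000 + 0.4789·22.5365] = 10.3700; exercise value = 0.0000 ≤ continuation, so V_u = 10.3700
Node d (S = 74.75): continuation = e^(−0.04)·[0.5211·22.5365 + 0.4789·68.4125] = 42.7622; exercise value = 42.2500 ≤ continuation, so V_d = 42.7622
Node 0 (S = 115): continuation = e^(−0.04)·[0.5211·10.3700 + 0.4789·42.7622] = 24.8683; exercise value = 2.0000 ≤ continuation, so V_0 = 24.8683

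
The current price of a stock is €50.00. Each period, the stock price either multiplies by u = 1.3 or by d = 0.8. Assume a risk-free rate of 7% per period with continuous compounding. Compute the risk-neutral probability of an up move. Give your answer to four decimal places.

p = 0.5450

Risk-neutral probability p = (e^0.07 − 0.8)/(1.3 − 0.8) = 0.2725/0.5000 = 0.5450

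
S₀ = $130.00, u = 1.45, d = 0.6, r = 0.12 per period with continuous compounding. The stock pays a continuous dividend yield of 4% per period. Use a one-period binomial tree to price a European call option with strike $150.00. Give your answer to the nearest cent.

Per-period risk-free factor R = e^0.12 = 1.1275; dividend-adjusted growth = e^(0.12−0.04) = 1.0833.
Risk-neutral probability p = (1.0833 − 0.6)/(1.45 − 0.6) = 0.4833/0.8500 = 0.5686
Terminal stock prices: S_u = 188.5, S_d = 78
Terminal payoffs (S − K): max(38.5, 0) = 38.5, max(-72, 0) = 0
Node 0 (S = 130): V_0 = e^(−0.12)·[0.5686·38.5000 + 0.4314·0.0000] = 19.4147

$19.41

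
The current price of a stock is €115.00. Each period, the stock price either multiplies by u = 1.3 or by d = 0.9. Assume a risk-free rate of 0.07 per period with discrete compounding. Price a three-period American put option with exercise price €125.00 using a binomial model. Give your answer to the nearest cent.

Risk-neutral probability p = (1 + 0.07 − 0.9)/(1.3 − 0.9) = 0.1700/0.4000 = 0.4250
Terminal stock prices: S_uuu = 252.7, S_uud = 174.9, S_udd = 121.1, S_ddd = 83.84
Terminal payoffs (K − S): max(-127.7, 0) = 0, max(-49.92, 0) = 0, max(3.905, 0) = 3.905, max(41.16, 0) = 41.16
Node uu (S = 194.4): continuation = 1/1.07·[0.4250·0.0000 + 0.5750·0.0000] = 0.0000; exercise value = 0.0000 ≤ continuation, so V_uu = 0.0000
Node ud (S = 134.6): continuation = 1/1.07·[0.4250·0.0000 + 0.5750·3.9050] = 2.0985; exercise value = 0.0000 ≤ continuation, so V_ud = 2.0985
Node dd (S = 93.15): continuation = 1/1.07·[0.4250·3.9050 + 0.5750·41.1650] = 23.6724; exercise value = 31.8500 > continuation, so V_dd = 31.8500 (exercise)
Node u (S = 149.5): continuation = 1/1.07·[0.4250·0.0000 + 0.5750·2.0985] = 1.1277; exercise value = 0.0000 ≤ continuation, so V_u = 1.1277
Node d (S = 103.5): continuation = 1/1.07·[0.4250·2.0985 + 0.5750·31.8500] = 17.9492; exercise value = 21.5000 > continuation, so V_d = 21.5000 (exercise)
Node 0 (S = 115): continuation = 1/1.07·[0.4250·1.1277 + 0.5750·21.5000] = 12.0017; exercise value = 10.0000 ≤ continuation, so V_0 = 12.0017

€12.00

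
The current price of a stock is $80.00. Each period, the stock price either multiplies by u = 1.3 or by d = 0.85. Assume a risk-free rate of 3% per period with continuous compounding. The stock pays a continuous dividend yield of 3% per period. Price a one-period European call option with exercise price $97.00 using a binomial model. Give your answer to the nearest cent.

Per-period risk-free factor R = e^0.03 = 1.0305; dividend-adjusted growth = e^(0.03−0.03) = 1.0000.
Risk-neutral probability p = (1.0000 − 0.85)/(1.3 − 0.85) = 0.1500/0.4500 = 0.3333
Terminal stock prices: S_u = 104, S_d = 68
Terminal payoffs (S − K): max(7, 0) = 7, max(-29, 0) = 0
Node 0 (S = 80): V_0 = e^(−0.03)·[0.3333·7.0000 + 0.6667·0.0000] = 2.2644

$2.26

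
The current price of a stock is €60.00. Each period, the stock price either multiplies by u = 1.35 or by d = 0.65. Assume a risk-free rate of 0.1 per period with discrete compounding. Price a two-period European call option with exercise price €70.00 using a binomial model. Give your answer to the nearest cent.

Risk-neutral probability p = (1 + 0.1 − 0.65)/(1.35 − 0.65) = 0.4500/0.7000 = 0.6429
Terminal stock prices: S_uu = 109.4, S_ud = 52.65, S_dd = 25.35
Terminal payoffs (S − K): max(39.35, 0) = 39.35, max(-17.35, 0) = 0, max(-44.65, 0) = 0
Node u (S = 81): V_u = 1/1.1·[0.6429·39.3500 + 0.3571·0.0000] = 22.9968
Node d (S = 39): V_d = 1/1.1·[0.6429·0.0000 + 0.3571·0.0000] = 0.0000
Node 0 (S = 60): V_0 = 1/1.1·[0.6429·22.9968 + 0.3571·0.0000] = 13.4397

€13.44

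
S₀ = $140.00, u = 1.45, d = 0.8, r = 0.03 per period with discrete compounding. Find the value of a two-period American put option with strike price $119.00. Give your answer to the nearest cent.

$11.57

Risk-neutral probability p = (1 + 0.03 − 0.8)/(1.45 − 0.8) = 0.2300/0.6500 = 0.3538
Terminal stock prices: S_uu = 294.4, S_ud = 162.4, S_dd = 89.6
Terminal payoffs (K − S): max(-175.4, 0) = 0, max(-43.4, 0) = 0, max(29.4, 0) = 29.4
Node u (S = 203): continuation = 1/1.03·[0.3538·0.0000 + 0.6462·0.0000] = 0.0000; exercise value = 0.0000 ≤ continuation, so V_u = 0.0000
Node d (S = 112): continuation = 1/1.03·[0.3538·0.0000 + 0.6462·29.4000] = 18.4436; exercise value = 7.0000 ≤ continuation, so V_d = 18.4436
Node 0 (S = 140): continuation = 1/1.03·[0.3538·0.0000 + 0.6462·18.4436] = 11.5703; exercise value = 0.0000 ≤ continuation, so V_0 = 11.5703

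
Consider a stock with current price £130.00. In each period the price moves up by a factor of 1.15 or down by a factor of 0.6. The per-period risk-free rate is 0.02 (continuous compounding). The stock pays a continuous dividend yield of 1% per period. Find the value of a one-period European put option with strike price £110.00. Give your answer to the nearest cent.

£7.98

Per-period risk-free factor R = e^0.02 = 1.0202; dividend-adjusted growth = e^(0.02−0.01) = 1.0101.
Risk-neutral probability p = (1.0101 − 0.6)/(1.15 − 0.6) = 0.4101/0.5500 = 0.7455
Terminal stock prices: S_u = 149.5, S_d = 78
Terminal payoffs (K − S): max(-39.5, 0) = 0, max(32, 0) = 32
Node 0 (S = 130): V_0 = e^(−0.02)·[0.7455·0.0000 + 0.2545·32.0000] = 7.9813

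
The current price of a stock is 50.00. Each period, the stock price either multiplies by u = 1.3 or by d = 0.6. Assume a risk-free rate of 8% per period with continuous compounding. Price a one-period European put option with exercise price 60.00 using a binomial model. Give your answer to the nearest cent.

8.57

Risk-neutral probability p = (e^0.08 − 0.6)/(1.3 − 0.6) = 0.4833/0.7000 = 0.6904
Terminal stock prices: S_u = 65, S_d = 30
Terminal payoffs (K − S): max(-5, 0) = 0, max(30, 0) = 30
Node 0 (S = 50): V_0 = e^(−0.08)·[0.6904·0.0000 + 0.3096·30.0000] = 8.5736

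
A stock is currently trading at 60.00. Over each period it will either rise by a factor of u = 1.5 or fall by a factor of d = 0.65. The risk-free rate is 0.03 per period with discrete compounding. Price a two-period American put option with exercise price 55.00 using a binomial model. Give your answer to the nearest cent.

8.59

Risk-neutral probability p = (1 + 0.03 − 0.65)/(1.5 − 0.65) = 0.3800/0.8500 = 0.4471
Terminal stock prices: S_uu = 135, S_ud = 58.5, S_dd = 25.35
Terminal payoffs (K − S): max(-80, 0) = 0, max(-3.5, 0) = 0, max(29.65, 0) = 29.65
Node u (S = 90): continuation = 1/1.03·[0.4471·0.0000 + 0.5529·0.0000] = 0.0000; exercise value = 0.0000 ≤ continuation, so V_u = 0.0000
Node d (S = 39): continuation = 1/1.03·[0.4471·0.0000 + 0.5529·29.6500] = 15.9172; exercise value = 16.0000 > continuation, so V_d = 16.0000 (exercise)
Node 0 (S = 60): continuation = 1/1.03·[0.4471·0.0000 + 0.5529·16.0000] = 8.5894; exercise value = 0.0000 ≤ continuation, so V_0 = 8.5894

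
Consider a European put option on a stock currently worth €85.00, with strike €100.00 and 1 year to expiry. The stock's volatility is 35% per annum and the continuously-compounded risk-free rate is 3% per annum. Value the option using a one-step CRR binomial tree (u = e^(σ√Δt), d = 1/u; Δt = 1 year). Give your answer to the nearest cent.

CRR parameters: u = e^(σ√Δt) = e^(0.35·√1) = 1.4191, d = 1/u = 0.7047
Per-period rate: rΔt = 0.03·1 = 0.03, so R = e^0.03 = 1.0305
Risk-neutral probability p = (e^0.03 − 0.7047)/(1.4191 − 0.7047) = 0.3258/0.7144 = 0.4560
Terminal stock prices: S_u = 120.6, S_d = 59.9
Terminal payoffs (K − S): max(-20.62, 0) = 0, max(40.1, 0) = 40.1
Node 0 (S = 85): V_0 = e^(−0.03)·[0.4560·0.0000 + 0.5440·40.1015] = 21.1700

€21.17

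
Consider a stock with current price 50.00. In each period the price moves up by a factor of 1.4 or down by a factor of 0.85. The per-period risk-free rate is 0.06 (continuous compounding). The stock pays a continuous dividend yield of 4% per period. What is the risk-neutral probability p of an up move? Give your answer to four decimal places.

Per-period risk-free factor R = e^0.06 = 1.0618; dividend-adjusted growth = e^(0.06−0.04) = 1.0202.
Risk-neutral probability p = (1.0202 − 0.85)/(1.4 − 0.85) = 0.1702/0.5500 = 0.3095

p = 0.3095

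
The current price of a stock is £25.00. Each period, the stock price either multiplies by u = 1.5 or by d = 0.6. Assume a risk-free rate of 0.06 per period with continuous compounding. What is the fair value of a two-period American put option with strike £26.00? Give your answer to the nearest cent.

£5.82

Risk-neutral probability p = (e^0.06 − 0.6)/(1.5 − 0.6) = 0.4618/0.9000 = 0.5132
Terminal stock prices: S_uu = 56.25, S_ud = 22.5, S_dd = 9
Terminal payoffs (K − S): max(-30.25, 0) = 0, max(3.5, 0) = 3.5, max(17, 0) = 17
Node u (S = 37.5): continuation = e^(−0.06)·[0.5132·0.0000 + 0.4868·3.5000] = 1.6047; exercise value = 0.0000 ≤ continuation, so V_u = 1.6047
Node d (S = 15): continuation = e^(−0.06)·[0.5132·3.5000 + 0.4868·17.0000] = 9.4859; exercise value = 11.0000 > continuation, so V_d = 11.0000 (exercise)
Node 0 (S = 25): continuation = e^(−0.06)·[0.5132·1.6047 + 0.4868·11.0000] = 5.8190; exercise value = 1.0000 ≤ continuation, so V_0 = 5.8190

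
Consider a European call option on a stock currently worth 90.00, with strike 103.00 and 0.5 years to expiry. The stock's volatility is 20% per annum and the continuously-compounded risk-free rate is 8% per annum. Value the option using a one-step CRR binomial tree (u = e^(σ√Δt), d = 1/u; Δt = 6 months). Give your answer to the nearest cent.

0.39

CRR parameters: u = e^(σ√Δt) = e^(0.2·√0.5) = 1.1519, d = 1/u = 0.8681
Per-period rate: rΔt = 0.08·0.5 = 0.04, so R = e^0.04 = 1.0408
Risk-neutral probability p = (e^0.04 − 0.8681)/(1.1519 − 0.8681) = 0.1727/0.2838 = 0.6085
Terminal stock prices: S_u = 103.7, S_d = 78.13
Terminal payoffs (S − K): max(0.6719, 0) = 0.6719, max(-24.87, 0) = 0
Node 0 (S = 90): V_0 = e^(−0.04)·[0.6085·0.6719 + 0.3915·0.0000] = 0.3928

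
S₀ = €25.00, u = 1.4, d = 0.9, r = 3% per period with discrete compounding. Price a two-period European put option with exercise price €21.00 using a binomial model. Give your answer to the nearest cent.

€0.39

Risk-neutral probability p = (1 + 0.03 − 0.9)/(1.4 − 0.9) = 0.1300/0.5000 = 0.2600
Terminal stock prices: S_uu = 49, S_ud = 31.5, S_dd = 20.25
Terminal payoffs (K − S): max(-28, 0) = 0, max(-10.5, 0) = 0, max(0.75, 0) = 0.75
Node u (S = 35): V_u = 1/1.03·[0.2600·0.0000 + 0.7400·0.0000] = 0.0000
Node d (S = 22.5): V_d = 1/1.03·[0.2600·0.0000 + 0.7400·0.7500] = 0.5388
Node 0 (S = 25): V_0 = 1/1.03·[0.2600·0.0000 + 0.7400·0.5388] = 0.3871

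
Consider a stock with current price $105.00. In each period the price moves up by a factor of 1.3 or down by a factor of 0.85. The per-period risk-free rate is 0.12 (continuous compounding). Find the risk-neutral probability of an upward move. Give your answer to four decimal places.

Risk-neutral probability p = (e^0.12 − 0.85)/(1.3 − 0.85) = 0.2775/0.4500 = 0.6167

p = 0.6167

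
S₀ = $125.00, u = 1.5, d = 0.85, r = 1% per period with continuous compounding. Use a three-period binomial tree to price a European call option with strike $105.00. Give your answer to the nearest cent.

$34.84

Risk-neutral probability p = (e^0.01 − 0.85)/(1.5 − 0.85) = 0.1601/0.6500 = 0.2462
Terminal stock prices: S_uuu = 421.9, S_uud = 239.1, S_udd = 135.5, S_ddd = 76.77
Terminal payoffs (S − K): max(316.9, 0) = 316.9, max(134.1, 0) = 134.1, max(30.47, 0) = 30.47, max(-28.23, 0) = 0
Node uu (S = 281.2): V_uu = e^(−0.01)·[0.2462·316.8750 + 0.7538·134.0625] = 177.2948
Node ud (S = 159.4): V_ud = e^(−0.01)·[0.2462·134.0625 + 0.7538·30.4687] = 55.4198
Node dd (S = 90.31): V_dd = e^(−0.01)·[0.2462·30.4687 + 0.7538·0.0000] = 7.4277
Node u (S = 187.5): V_u = e^(−0.01)·[0.2462·177.2948 + 0.7538·55.4198] = 84.5791
Node d (S = 106.2): V_d = e^(−0.01)·[0.2462·55.4198 + 0.7538·7.4277] = 19.0533
Node 0 (S = 125): V_0 = e^(−0.01)·[0.2462·84.5791 + 0.7538·19.0533] = 34.8377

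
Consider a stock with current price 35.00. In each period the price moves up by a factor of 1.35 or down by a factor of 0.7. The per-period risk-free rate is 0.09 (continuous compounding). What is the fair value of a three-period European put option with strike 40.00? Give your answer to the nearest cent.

Risk-neutral probability p = (e^0.09 − 0.7)/(1.35 − 0.7) = 0.3942/0.6500 = 0.6064
Terminal stock prices: S_uuu = 86.11, S_uud = 44.65, S_udd = 23.15, S_ddd = 12
Terminal payoffs (K − S): max(-46.11, 0) = 0, max(-4.651, 0) = 0, max(16.85, 0) = 16.85, max(28, 0) = 28
Node uu (S = 63.79): V_uu = e^(−0.09)·[0.6064·0.0000 + 0.3936·0.0000] = 0.0000
Node ud (S = 33.07): V_ud = e^(−0.09)·[0.6064·0.0000 + 0.3936·16.8475] = 6.0601
Node dd (S = 17.15): V_dd = e^(−0.09)·[0.6064·16.8475 + 0.3936·27.9950] = 19.4072
Node u (S = 47.25): V_u = e^(−0.09)·[0.6064·0.0000 + 0.3936·6.0601] = 2.1798
Node d (S = 24.5): V_d = e^(−0.09)·[0.6064·6.0601 + 0.3936·19.4072] = 10.3395
Node 0 (S = 35): V_0 = e^(−0.09)·[0.6064·2.1798 + 0.3936·10.3395] = 4.9273

4.93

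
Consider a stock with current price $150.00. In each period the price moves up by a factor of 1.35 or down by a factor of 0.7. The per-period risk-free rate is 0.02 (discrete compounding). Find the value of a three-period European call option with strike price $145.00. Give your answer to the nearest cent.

$41.32

Risk-neutral probability p = (1 + 0.02 − 0.7)/(1.35 − 0.7) = 0.3200/0.6500 = 0.4923
Terminal stock prices: S_uuu = 369.1, S_uud = 191.4, S_udd = 99.22, S_ddd = 51.45
Terminal payoffs (S − K): max(224.1, 0) = 224.1, max(46.36, 0) = 46.36, max(-45.78, 0) = 0, max(-93.55, 0) = 0
Node uu (S = 273.4): V_uu = 1/1.02·[0.4923·224.0563 + 0.5077·46.3625] = 131.2181
Node ud (S = 141.8): V_ud = 1/1.02·[0.4923·46.3625 + 0.5077·0.0000] = 22.3771
Node dd (S = 73.5): V_dd = 1/1.02·[0.4923·0.0000 + 0.5077·0.0000] = 0.0000
Node u (S = 202.5): V_u = 1/1.02·[0.4923·131.2181 + 0.5077·22.3771] = 74.4709
Node d (S = 105): V_d = 1/1.02·[0.4923·22.3771 + 0.5077·0.0000] = 10.8004
Node 0 (S = 150): V_0 = 1/1.02·[0.4923·74.4709 + 0.5077·10.8004] = 41.3195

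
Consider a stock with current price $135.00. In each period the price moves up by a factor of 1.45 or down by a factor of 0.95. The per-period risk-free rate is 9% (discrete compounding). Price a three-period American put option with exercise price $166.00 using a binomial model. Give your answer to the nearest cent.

Risk-neutral probability p = (1 + 0.09 − 0.95)/(1.45 − 0.95) = 0.1400/0.5000 = 0.2800
Terminal stock prices: S_uuu = 411.6, S_uud = 269.6, S_udd = 176.7, S_ddd = 115.7
Terminal payoffs (K − S): max(-245.6, 0) = 0, max(-103.6, 0) = 0, max(-10.66, 0) = 0, max(50.25, 0) = 50.25
Node uu (S = 283.8): continuation = 1/1.09·[0.2800·0.0000 + 0.7200·0.0000] = 0.0000; exercise value = 0.0000 ≤ continuation, so V_uu = 0.0000
Node ud (S = 186): continuation = 1/1.09·[0.2800·0.0000 + 0.7200·0.0000] = 0.0000; exercise value = 0.0000 ≤ continuation, so V_ud = 0.0000
Node dd (S = 121.8): continuation = 1/1.09·[0.2800·0.0000 + 0.7200·50.2544] = 33.1956; exercise value = 44.1625 > continuation, so V_dd = 44.1625 (exercise)
Node u (S = 195.8): continuation = 1/1.09·[0.2800·0.0000 + 0.7200·0.0000] = 0.0000; exercise value = 0.0000 ≤ continuation, so V_u = 0.0000
Node d (S = 128.2): continuation = 1/1.09·[0.2800·0.0000 + 0.7200·44.1625] = 29.1716; exercise value = 37.7500 > continuation, so V_d = 37.7500 (exercise)
Node 0 (S = 135): continuation = 1/1.09·[0.2800·0.0000 + 0.7200·37.7500] = 24.9358; exercise value = 31.0000 > continuation, so V_0 = 31.0000 (exercise)

$31.00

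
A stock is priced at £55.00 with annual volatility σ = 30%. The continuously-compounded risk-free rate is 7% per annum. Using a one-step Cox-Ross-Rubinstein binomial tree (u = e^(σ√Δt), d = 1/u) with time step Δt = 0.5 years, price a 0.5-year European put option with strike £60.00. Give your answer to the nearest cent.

£7.03

CRR parameters: u = e^(σ√Δt) = e^(0.3·√0.5) = 1.2363, d = 1/u = 0.8089
Per-period rate: rΔt = 0.07·0.5 = 0.035, so R = e^0.035 = 1.0356
Risk-neutral probability p = (e^0.035 − 0.8089)/(1.2363 − 0.8089) = 0.2268/0.4275 = 0.5305
Terminal stock prices: S_u = 68, S_d = 44.49
Terminal payoffs (K − S): max(-7.997, 0) = 0, max(15.51, 0) = 15.51
Node 0 (S = 55): V_0 = e^(−0.035)·[0.5305·0.0000 + 0.4695·15.5128] = 7.0328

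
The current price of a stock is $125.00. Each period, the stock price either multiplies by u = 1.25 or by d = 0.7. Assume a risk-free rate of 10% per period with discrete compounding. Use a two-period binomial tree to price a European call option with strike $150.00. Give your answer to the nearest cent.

Risk-neutral probability p = (1 + 0.1 − 0.7)/(1.25 − 0.7) = 0.4000/0.5500 = 0.7273
Terminal stock prices: S_uu = 195.3, S_ud = 109.4, S_dd = 61.25
Terminal payoffs (S − K): max(45.31, 0) = 45.31, max(-40.62, 0) = 0, max(-88.75, 0) = 0
Node u (S = 156.2): V_u = 1/1.1·[0.7273·45.3125 + 0.2727·0.0000] = 29.9587
Node d (S = 87.5): V_d = 1/1.1·[0.7273·0.0000 + 0.2727·0.0000] = 0.0000
Node 0 (S = 125): V_0 = 1/1.1·[0.7273·29.9587 + 0.2727·0.0000] = 19.8074

$19.81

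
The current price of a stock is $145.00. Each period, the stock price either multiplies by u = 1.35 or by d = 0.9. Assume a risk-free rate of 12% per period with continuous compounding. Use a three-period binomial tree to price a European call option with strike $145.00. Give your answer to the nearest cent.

$47.15

Risk-neutral probability p = (e^0.12 − 0.9)/(1.35 − 0.9) = 0.2275/0.4500 = 0.5055
Terminal stock prices: S_uuu = 356.8, S_uud = 237.8, S_udd = 158.6, S_ddd = 105.7
Terminal payoffs (S − K): max(211.8, 0) = 211.8, max(92.84, 0) = 92.84, max(13.56, 0) = 13.56, max(-39.29, 0) = 0
Node uu (S = 264.3): V_uu = e^(−0.12)·[0.5055·211.7544 + 0.4945·92.8363] = 135.6590
Node ud (S = 176.2): V_ud = e^(−0.12)·[0.5055·92.8363 + 0.4945·13.5575] = 47.5715
Node dd (S = 117.5): V_dd = e^(−0.12)·[0.5055·13.5575 + 0.4945·0.0000] = 6.0789
Node u (S = 195.8): V_u = e^(−0.12)·[0.5055·135.6590 + 0.4945·47.5715] = 81.6890
Node d (S = 130.5): V_d = e^(−0.12)·[0.5055·47.5715 + 0.4945·6.0789] = 23.9960
Node 0 (S = 145): V_0 = e^(−0.12)·[0.5055·81.6890 + 0.4945·23.9960] = 47.1510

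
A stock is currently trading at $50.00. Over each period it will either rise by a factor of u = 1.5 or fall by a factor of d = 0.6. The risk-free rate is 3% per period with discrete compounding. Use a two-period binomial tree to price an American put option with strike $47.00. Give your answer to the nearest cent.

$9.09

Risk-neutral probability p = (1 + 0.03 − 0.6)/(1.5 − 0.6) = 0.4300/0.9000 = 0.4778
Terminal stock prices: S_uu = 112.5, S_ud = 45, S_dd = 18
Terminal payoffs (K − S): max(-65.5, 0) = 0, max(2, 0) = 2, max(29, 0) = 29
Node u (S = 75): continuation = 1/1.03·[0.4778·0.0000 + 0.5222·2.0000] = 1.0140; exercise value = 0.0000 ≤ continuation, so V_u = 1.0140
Node d (S = 30): continuation = 1/1.03·[0.4778·2.0000 + 0.5222·29.0000] = 15.6311; exercise value = 17.0000 > continuation, so V_d = 17.0000 (exercise)
Node 0 (S = 50): continuation = 1/1.03·[0.4778·1.0140 + 0.5222·17.0000] = 9.0896; exercise value = 0.0000 ≤ continuation, so V_0 = 9.0896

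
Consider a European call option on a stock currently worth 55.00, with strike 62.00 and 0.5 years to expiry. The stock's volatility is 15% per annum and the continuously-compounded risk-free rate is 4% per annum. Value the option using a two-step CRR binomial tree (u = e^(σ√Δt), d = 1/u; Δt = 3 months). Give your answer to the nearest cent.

CRR parameters: u = e^(σ√Δt) = e^(0.15·√0.25) = 1.0779, d = 1/u = 0.9277
Per-period rate: rΔt = 0.04·0.25 = 0.01, so R = e^0.01 = 1.0101
Risk-neutral probability p = (e^0.01 − 0.9277)/(1.0779 − 0.9277) = 0.0823/0.1501 = 0.5482
Terminal stock prices: S_uu = 63.9, S_ud = 55, S_dd = 47.34
Terminal payoffs (S − K): max(1.901, 0) = 1.901, max(-7, 0) = 0, max(-14.66, 0) = 0
Node u (S = 59.28): V_u = e^(−0.01)·[0.5482·1.9009 + 0.4518·0.0000] = 1.0317
Node d (S = 51.03): V_d = e^(−0.01)·[0.5482·0.0000 + 0.4518·0.0000] = 0.0000
Node 0 (S = 55): V_0 = e^(−0.01)·[0.5482·1.0317 + 0.4518·0.0000] = 0.5599

0.56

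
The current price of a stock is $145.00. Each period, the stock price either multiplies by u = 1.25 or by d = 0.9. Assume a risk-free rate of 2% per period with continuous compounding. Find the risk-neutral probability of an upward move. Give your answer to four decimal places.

Risk-neutral probability p = (e^0.02 − 0.9)/(1.25 − 0.9) = 0.1202/0.3500 = 0.3434

p = 0.3434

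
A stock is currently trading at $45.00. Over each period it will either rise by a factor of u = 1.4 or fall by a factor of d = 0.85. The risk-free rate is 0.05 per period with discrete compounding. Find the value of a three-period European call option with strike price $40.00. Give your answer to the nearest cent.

$13.20

Risk-neutral probability p = (1 + 0.05 − 0.85)/(1.4 − 0.85) = 0.2000/0.5500 = 0.3636
Terminal stock prices: S_uuu = 123.5, S_uud = 74.97, S_udd = 45.52, S_ddd = 27.64
Terminal payoffs (S − K): max(83.48, 0) = 83.48, max(34.97, 0) = 34.97, max(5.517, 0) = 5.517, max(-12.36, 0) = 0
Node uu (S = 88.2): V_uu = 1/1.05·[0.3636·83.4800 + 0.6364·34.9700] = 50.1048
Node ud (S = 53.55): V_ud = 1/1.05·[0.3636·34.9700 + 0.6364·5.5175] = 15.4548
Node dd (S = 32.51): V_dd = 1/1.05·[0.3636·5.5175 + 0.6364·0.0000] = 1.9108
Node u (S = 63): V_u = 1/1.05·[0.3636·50.1048 + 0.6364·15.4548] = 26.7188
Node d (S = 38.25): V_d = 1/1.05·[0.3636·15.4548 + 0.6364·1.9108] = 6.5104
Node 0 (S = 45): V_0 = 1/1.05·[0.3636·26.7188 + 0.6364·6.5104] = 13.1990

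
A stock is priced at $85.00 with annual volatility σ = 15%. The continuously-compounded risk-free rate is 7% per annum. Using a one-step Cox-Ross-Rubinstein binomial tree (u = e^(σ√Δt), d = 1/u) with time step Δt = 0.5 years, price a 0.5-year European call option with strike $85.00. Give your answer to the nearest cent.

CRR parameters: u = e^(σ√Δt) = e^(0.15·√0.5) = 1.1119, d = 1/u = 0.8994
Per-period rate: rΔt = 0.07·0.5 = 0.035, so R = e^0.035 = 1.0356
Risk-neutral probability p = (e^0.035 − 0.8994)/(1.1119 − 0.8994) = 0.1363/0.2125 = 0.6411
Terminal stock prices: S_u = 94.51, S_d = 76.45
Terminal payoffs (S − K): max(9.511, 0) = 9.511, max(-8.554, 0) = 0
Node 0 (S = 85): V_0 = e^(−0.035)·[0.6411·9.5111 + 0.3589·0.0000] = 5.8879

$5.89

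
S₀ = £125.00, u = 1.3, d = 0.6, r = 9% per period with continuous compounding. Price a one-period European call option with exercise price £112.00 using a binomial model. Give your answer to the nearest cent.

£32.58

Risk-neutral probability p = (e^0.09 − 0.6)/(1.3 − 0.6) = 0.4942/0.7000 = 0.7060
Terminal stock prices: S_u = 162.5, S_d = 75
Terminal payoffs (S − K): max(50.5, 0) = 50.5, max(-37, 0) = 0
Node 0 (S = 125): V_0 = e^(−0.09)·[0.7060·50.5000 + 0.2940·0.0000] = 32.5827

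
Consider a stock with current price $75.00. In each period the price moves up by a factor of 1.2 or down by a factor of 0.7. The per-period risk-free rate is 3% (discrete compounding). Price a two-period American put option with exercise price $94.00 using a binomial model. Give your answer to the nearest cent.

Risk-neutral probability p = (1 + 0.03 − 0.7)/(1.2 − 0.7) = 0.3300/0.5000 = 0.6600
Terminal stock prices: S_uu = 108, S_ud = 63, S_dd = 36.75
Terminal payoffs (K − S): max(-14, 0) = 0, max(31, 0) = 31, max(57.25, 0) = 57.25
Node u (S = 90): continuation = 1/1.03·[0.6600·0.0000 + 0.3400·31.0000] = 10.2330; exercise value = 4.0000 ≤ continuation, so V_u = 10.2330
Node d (S = 52.5): continuation = 1/1.03·[0.6600·31.0000 + 0.3400·57.2500] = 38.7621; exercise value = 41.5000 > continuation, so V_d = 41.5000 (exercise)
Node 0 (S = 75): continuation = 1/1.03·[0.6600·10.2330 + 0.3400·41.5000] = 20.2561; exercise value = 19.0000 ≤ continuation, so V_0 = 20.2561

$20.26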